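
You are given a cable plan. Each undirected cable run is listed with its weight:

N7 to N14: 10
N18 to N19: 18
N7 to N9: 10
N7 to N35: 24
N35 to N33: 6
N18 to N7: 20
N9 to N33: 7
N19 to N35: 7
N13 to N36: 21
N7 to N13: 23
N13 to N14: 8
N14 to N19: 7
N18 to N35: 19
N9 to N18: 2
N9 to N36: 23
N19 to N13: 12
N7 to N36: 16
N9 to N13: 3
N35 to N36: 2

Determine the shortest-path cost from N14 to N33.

Shortest distances from N14:
N14: 0
N19: 7  (via N14)
N13: 8  (via N14)
N7: 10  (via N14)
N9: 11  (via N13)
N18: 13  (via N9)
N35: 14  (via N19)
N36: 16  (via N35)
N33: 18  (via N9)
Shortest route: N14 → N13 → N9 → N33 = 18.

18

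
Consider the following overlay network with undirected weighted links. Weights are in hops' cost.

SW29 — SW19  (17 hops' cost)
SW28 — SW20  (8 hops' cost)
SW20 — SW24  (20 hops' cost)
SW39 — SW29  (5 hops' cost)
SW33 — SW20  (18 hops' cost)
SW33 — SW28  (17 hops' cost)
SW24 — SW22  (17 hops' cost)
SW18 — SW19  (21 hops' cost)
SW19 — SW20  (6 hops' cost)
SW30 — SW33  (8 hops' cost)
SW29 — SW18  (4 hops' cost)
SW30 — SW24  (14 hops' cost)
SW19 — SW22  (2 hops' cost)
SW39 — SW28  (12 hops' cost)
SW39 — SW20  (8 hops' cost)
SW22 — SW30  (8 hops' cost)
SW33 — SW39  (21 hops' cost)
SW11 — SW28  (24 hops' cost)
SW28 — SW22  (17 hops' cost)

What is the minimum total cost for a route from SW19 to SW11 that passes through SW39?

Best SW19 to SW39: SW19 → SW20 → SW39 costing 14
Shortest SW39→SW11: SW39 → SW28 → SW11 = 36
Total via SW39: 14 + 36 = 50 hops' cost.

50 hops' cost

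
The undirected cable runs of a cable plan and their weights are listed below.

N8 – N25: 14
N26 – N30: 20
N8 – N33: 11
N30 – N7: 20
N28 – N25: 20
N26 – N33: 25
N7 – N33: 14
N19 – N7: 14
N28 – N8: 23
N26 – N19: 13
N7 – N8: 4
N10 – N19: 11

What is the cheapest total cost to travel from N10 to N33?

Enumerating some paths:
N10 → N19 → N7 → N8 → N33: 11+14+4+11 = 40
N10 → N19 → N7 → N33: 11+14+14 = 39
Cheapest is N10 → N19 → N7 → N33 at 39.

39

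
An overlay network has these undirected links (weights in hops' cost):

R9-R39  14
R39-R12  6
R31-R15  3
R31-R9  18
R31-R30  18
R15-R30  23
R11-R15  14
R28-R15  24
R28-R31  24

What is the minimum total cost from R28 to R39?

Compare a few routes:
R28 - R31 - R9 - R39: 24+18+14 = 56
R28 - R15 - R31 - R9 - R39: 24+3+18+14 = 59
Cheapest is R28 - R31 - R9 - R39 at 56 hops' cost.

56 hops' cost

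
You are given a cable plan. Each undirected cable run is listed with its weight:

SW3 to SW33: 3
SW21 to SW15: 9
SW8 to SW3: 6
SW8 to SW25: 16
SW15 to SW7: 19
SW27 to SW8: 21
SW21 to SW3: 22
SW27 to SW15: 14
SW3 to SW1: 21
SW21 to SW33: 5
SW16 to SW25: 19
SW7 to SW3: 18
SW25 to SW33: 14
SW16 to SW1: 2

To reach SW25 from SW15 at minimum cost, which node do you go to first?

Enumerating some paths:
SW15 - SW21 - SW33 - SW3 - SW8 - SW25: 9+5+3+6+16 = 39
SW15 - SW21 - SW3 - SW33 - SW25: 9+22+3+14 = 48
SW15 - SW21 - SW33 - SW25: 9+5+14 = 28
The minimum is 28 via SW15 - SW21 - SW33 - SW25.
So from SW15 the first move is to SW21.

SW21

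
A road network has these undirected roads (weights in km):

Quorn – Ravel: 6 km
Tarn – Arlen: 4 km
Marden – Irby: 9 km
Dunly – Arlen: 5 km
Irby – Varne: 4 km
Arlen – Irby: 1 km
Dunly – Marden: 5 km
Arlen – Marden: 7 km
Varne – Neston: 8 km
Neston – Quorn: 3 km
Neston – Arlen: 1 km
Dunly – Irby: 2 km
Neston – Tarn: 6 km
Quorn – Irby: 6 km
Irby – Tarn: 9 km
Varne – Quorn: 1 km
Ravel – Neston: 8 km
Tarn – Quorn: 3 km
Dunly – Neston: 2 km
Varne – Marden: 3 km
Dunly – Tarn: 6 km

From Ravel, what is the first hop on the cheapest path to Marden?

Quorn

Candidate routes:
Ravel → Quorn → Varne → Marden: 6+1+3 = 10
Ravel → Neston → Dunly → Marden: 8+2+5 = 15
The minimum is 10 km via Ravel → Quorn → Varne → Marden.
So from Ravel the first move is to Quorn.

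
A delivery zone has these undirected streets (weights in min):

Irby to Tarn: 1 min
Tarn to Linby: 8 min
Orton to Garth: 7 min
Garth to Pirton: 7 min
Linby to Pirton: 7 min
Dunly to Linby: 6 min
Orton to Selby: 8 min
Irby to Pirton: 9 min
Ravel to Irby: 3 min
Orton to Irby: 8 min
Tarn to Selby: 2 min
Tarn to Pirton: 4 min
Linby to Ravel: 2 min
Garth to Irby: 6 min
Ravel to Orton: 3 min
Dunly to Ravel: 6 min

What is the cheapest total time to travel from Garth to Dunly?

15 min

Shortest distances from Garth:
Garth: 0
Irby: 6  (via Garth)
Tarn: 7  (via Irby)
Pirton: 7  (via Garth)
Orton: 7  (via Garth)
Ravel: 9  (via Irby)
Selby: 9  (via Tarn)
Linby: 11  (via Ravel)
Dunly: 15  (via Ravel)
Shortest route: Garth → Irby → Ravel → Dunly = 15 min.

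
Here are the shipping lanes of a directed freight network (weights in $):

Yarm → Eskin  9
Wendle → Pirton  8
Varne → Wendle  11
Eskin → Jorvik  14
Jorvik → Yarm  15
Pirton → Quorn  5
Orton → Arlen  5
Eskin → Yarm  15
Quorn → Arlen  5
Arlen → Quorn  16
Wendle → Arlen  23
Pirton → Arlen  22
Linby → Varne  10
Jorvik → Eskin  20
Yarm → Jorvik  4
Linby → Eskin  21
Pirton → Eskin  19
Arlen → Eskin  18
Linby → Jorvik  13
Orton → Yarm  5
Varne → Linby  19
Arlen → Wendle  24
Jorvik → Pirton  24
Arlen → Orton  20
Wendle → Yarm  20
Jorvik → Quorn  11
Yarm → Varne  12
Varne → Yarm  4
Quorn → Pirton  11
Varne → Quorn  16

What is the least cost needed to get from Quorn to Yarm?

Shortest distances from Quorn:
Quorn: 0
Arlen: 5  (via Quorn)
Pirton: 11  (via Quorn)
Eskin: 23  (via Arlen)
Orton: 25  (via Arlen)
Wendle: 29  (via Arlen)
Yarm: 30  (via Orton)
Shortest route: Quorn → Arlen → Orton → Yarm = $30.

$30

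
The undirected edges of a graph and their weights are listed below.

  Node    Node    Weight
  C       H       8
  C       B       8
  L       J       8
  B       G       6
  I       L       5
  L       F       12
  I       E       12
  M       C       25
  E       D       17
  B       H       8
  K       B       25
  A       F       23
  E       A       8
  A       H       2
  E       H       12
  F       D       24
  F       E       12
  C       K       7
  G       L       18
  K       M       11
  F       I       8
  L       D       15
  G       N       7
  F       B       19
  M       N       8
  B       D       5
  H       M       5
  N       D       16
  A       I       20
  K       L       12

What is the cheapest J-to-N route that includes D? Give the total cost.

39

Shortest J→D: J–L–D = 23
Shortest D→N: D–N = 16
Total via D: 23 + 16 = 39.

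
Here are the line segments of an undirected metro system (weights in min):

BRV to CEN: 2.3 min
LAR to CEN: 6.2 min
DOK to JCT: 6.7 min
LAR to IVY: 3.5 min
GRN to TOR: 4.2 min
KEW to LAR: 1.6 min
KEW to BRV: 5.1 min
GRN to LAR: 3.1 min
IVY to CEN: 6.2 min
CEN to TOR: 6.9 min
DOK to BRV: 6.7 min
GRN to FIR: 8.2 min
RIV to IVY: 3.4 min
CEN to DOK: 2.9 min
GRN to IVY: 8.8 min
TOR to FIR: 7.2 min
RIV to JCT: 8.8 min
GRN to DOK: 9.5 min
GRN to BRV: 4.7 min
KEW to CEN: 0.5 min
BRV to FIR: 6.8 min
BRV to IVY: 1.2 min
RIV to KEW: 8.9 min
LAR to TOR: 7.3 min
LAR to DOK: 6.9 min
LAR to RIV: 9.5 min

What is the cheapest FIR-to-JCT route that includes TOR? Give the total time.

23.7 min

Best FIR to TOR: FIR → TOR costing 7.2
Shortest TOR→JCT: TOR → CEN → DOK → JCT = 16.5
Total via TOR: 7.2 + 16.5 = 23.7 min.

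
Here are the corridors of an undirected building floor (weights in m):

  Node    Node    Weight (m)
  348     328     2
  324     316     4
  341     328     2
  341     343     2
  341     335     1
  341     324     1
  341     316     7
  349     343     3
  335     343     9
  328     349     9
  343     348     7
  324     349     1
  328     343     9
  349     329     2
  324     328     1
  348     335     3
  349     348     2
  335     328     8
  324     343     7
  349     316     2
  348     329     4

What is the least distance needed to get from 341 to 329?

4 m

Shortest distances from 341:
341: 0
324: 1  (via 341)
335: 1  (via 341)
343: 2  (via 341)
328: 2  (via 341)
349: 2  (via 324)
329: 4  (via 349)
Shortest route: 341 → 324 → 349 → 329 = 4 m.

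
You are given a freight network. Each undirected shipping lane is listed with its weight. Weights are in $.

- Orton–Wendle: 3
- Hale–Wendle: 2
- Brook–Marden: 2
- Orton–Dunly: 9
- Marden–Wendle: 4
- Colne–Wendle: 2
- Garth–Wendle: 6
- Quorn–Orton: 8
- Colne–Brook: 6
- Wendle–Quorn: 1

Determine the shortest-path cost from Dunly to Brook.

Compare a few routes:
Dunly - Orton - Quorn - Wendle - Marden - Brook: 9+8+1+4+2 = 24
Dunly - Orton - Wendle - Colne - Brook: 9+3+2+6 = 20
Dunly - Orton - Wendle - Marden - Brook: 9+3+4+2 = 18
Dunly - Orton - Quorn - Wendle - Colne - Brook: 9+8+1+2+6 = 26
The minimum is $18 via Dunly - Orton - Wendle - Marden - Brook.

$18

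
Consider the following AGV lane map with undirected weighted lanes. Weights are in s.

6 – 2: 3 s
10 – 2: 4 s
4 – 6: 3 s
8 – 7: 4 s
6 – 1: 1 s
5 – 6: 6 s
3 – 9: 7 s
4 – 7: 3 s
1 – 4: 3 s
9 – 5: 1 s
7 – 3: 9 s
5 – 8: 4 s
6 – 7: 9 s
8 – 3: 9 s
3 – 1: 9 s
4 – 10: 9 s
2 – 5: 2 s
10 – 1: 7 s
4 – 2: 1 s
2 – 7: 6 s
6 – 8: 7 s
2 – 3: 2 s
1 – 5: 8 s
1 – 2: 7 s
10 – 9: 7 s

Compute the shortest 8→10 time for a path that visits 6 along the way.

14 s

Shortest 8→6: 8 → 6 = 7
Best 6 to 10: 6 → 2 → 10 costing 7
Total via 6: 7 + 7 = 14 s.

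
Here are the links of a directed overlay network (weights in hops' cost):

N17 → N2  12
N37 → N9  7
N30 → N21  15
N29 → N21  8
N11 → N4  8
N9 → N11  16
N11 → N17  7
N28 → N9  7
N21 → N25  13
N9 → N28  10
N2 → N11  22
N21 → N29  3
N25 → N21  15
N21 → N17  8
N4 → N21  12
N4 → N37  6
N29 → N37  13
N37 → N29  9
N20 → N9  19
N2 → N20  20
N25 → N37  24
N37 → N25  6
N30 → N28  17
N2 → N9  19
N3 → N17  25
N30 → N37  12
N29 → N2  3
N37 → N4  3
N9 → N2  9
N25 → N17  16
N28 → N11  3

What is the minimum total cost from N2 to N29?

45 hops' cost

Compare a few routes:
N2 → N9 → N28 → N11 → N4 → N21 → N29: 19+10+3+8+12+3 = 55
N2 → N11 → N4 → N37 → N29: 22+8+6+9 = 45
The minimum is 45 hops' cost via N2 → N11 → N4 → N37 → N29.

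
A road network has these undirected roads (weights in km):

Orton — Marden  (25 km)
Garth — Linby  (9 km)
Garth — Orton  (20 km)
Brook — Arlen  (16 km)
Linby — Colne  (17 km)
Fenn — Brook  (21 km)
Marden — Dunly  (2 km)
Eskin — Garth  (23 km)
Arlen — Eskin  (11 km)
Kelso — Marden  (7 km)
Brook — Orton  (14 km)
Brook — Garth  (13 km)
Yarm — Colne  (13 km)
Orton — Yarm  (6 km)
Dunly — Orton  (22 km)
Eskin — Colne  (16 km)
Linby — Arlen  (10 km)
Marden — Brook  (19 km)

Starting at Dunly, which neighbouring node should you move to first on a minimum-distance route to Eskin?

Marden

Candidate routes:
Dunly - Marden - Brook - Arlen - Eskin: 2+19+16+11 = 48
Dunly - Marden - Orton - Yarm - Colne - Eskin: 2+25+6+13+16 = 62
Dunly - Orton - Yarm - Colne - Eskin: 22+6+13+16 = 57
Dunly - Marden - Brook - Garth - Eskin: 2+19+13+23 = 57
The minimum is 48 km via Dunly - Marden - Brook - Arlen - Eskin.
So from Dunly the first move is to Marden.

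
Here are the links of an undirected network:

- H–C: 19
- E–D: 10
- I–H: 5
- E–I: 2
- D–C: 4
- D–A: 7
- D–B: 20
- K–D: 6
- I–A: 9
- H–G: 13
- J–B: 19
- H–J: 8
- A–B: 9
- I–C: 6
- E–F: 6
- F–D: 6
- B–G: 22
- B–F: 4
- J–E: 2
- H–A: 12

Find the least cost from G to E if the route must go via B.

32

Best G to B: G → B costing 22
Shortest B→E: B → F → E = 10
Total via B: 22 + 10 = 32.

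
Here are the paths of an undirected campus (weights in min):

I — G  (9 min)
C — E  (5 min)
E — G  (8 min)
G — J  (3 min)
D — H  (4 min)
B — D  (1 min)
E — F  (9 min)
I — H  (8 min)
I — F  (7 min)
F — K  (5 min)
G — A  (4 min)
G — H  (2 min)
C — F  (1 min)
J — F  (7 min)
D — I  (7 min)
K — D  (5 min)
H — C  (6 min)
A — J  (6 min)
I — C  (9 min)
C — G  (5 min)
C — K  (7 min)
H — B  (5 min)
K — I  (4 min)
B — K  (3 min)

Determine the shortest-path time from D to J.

Compare a few routes:
D → H → G → J: 4+2+3 = 9
D → H → G → A → J: 4+2+4+6 = 16
D → B → H → G → J: 1+5+2+3 = 11
The minimum is 9 min via D → H → G → J.

9 min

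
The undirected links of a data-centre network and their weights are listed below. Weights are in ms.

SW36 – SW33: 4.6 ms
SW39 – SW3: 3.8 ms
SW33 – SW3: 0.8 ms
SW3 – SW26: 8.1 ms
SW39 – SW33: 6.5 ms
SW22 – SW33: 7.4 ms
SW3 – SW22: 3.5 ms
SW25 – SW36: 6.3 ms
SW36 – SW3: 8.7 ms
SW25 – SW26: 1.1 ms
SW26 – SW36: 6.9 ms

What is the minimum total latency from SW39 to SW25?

13 ms

Candidate routes:
SW39 - SW3 - SW26 - SW25: 3.8+8.1+1.1 = 13
SW39 - SW33 - SW3 - SW26 - SW25: 6.5+0.8+8.1+1.1 = 16.5
SW39 - SW3 - SW33 - SW36 - SW25: 3.8+0.8+4.6+6.3 = 15.5
SW39 - SW3 - SW33 - SW36 - SW26 - SW25: 3.8+0.8+4.6+6.9+1.1 = 17.2
The minimum is 13 ms via SW39 - SW3 - SW26 - SW25.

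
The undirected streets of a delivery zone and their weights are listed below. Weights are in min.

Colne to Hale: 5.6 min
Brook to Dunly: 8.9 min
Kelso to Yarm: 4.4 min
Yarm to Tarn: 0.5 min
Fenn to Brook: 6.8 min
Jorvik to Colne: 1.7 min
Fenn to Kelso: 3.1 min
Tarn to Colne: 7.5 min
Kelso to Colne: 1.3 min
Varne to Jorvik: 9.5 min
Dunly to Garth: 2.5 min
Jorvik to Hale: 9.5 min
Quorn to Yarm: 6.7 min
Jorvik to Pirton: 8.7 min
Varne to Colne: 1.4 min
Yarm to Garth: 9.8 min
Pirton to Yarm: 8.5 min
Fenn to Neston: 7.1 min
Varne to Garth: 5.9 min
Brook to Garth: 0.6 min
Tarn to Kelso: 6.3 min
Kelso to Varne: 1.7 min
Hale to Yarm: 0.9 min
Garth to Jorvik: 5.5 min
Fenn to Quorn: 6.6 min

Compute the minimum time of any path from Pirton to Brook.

14.8 min

Compare a few routes:
Pirton → Jorvik → Colne → Varne → Garth → Brook: 8.7+1.7+1.4+5.9+0.6 = 18.3
Pirton → Jorvik → Garth → Brook: 8.7+5.5+0.6 = 14.8
Cheapest is Pirton → Jorvik → Garth → Brook at 14.8 min.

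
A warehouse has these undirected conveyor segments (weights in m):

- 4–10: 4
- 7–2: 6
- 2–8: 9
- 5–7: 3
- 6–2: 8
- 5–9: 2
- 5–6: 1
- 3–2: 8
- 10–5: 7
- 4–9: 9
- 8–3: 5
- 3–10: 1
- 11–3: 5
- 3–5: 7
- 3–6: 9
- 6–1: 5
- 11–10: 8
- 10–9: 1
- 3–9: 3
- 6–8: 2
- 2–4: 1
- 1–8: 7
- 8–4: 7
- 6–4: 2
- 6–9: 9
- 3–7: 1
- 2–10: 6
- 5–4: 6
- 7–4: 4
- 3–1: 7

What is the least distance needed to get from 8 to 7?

6 m

Enumerating some paths:
8 → 6 → 4 → 7: 2+2+4 = 8
8 → 6 → 5 → 7: 2+1+3 = 6
8 → 6 → 5 → 9 → 10 → 3 → 7: 2+1+2+1+1+1 = 8
Cheapest is 8 → 6 → 5 → 7 at 6 m.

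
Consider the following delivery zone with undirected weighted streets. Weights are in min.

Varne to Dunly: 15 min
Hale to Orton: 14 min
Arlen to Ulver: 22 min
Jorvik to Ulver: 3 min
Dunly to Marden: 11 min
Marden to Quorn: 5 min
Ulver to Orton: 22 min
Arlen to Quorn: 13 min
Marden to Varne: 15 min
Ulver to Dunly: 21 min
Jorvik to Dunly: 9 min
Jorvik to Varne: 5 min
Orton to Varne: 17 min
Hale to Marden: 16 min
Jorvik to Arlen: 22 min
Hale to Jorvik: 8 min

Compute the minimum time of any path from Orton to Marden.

Running Dijkstra from Orton:
Orton: 0
Hale: 14  (via Orton)
Varne: 17  (via Orton)
Jorvik: 22  (via Hale)
Ulver: 22  (via Orton)
Marden: 30  (via Hale)
Shortest route: Orton → Hale → Marden = 30 min.

30 min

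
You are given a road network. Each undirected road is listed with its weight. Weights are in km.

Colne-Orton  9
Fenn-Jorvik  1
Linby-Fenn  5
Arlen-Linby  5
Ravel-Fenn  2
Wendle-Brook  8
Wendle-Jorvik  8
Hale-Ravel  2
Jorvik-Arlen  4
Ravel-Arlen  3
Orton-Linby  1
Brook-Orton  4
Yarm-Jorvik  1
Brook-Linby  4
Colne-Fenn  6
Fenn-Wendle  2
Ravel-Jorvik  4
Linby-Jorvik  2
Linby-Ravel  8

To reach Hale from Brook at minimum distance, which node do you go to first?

Compare a few routes:
Brook - Linby - Jorvik - Fenn - Ravel - Hale: 4+2+1+2+2 = 11
Brook - Orton - Linby - Jorvik - Fenn - Ravel - Hale: 4+1+2+1+2+2 = 12
The minimum is 11 km via Brook - Linby - Jorvik - Fenn - Ravel - Hale.
So from Brook the first move is to Linby.

Linby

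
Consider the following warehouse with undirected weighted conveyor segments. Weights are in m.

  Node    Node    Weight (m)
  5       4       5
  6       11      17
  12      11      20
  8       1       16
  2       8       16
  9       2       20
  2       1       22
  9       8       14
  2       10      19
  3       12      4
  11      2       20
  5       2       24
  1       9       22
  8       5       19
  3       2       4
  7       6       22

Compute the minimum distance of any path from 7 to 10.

78 m

Compare a few routes:
7–6–11–2–10: 22+17+20+19 = 78
7–6–11–12–3–2–10: 22+17+20+4+4+19 = 86
The minimum is 78 m via 7–6–11–2–10.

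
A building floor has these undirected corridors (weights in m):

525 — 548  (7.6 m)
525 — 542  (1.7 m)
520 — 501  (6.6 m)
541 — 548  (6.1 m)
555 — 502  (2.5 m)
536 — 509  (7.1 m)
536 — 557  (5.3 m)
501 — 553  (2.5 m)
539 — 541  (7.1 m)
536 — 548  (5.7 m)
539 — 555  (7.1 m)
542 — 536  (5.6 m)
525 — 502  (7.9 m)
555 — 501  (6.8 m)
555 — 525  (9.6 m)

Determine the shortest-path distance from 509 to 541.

Candidate routes:
509 → 536 → 542 → 525 → 502 → 555 → 539 → 541: 7.1+5.6+1.7+7.9+2.5+7.1+7.1 = 39
509 → 536 → 542 → 525 → 548 → 541: 7.1+5.6+1.7+7.6+6.1 = 28.1
509 → 536 → 542 → 525 → 555 → 539 → 541: 7.1+5.6+1.7+9.6+7.1+7.1 = 38.2
509 → 536 → 548 → 541: 7.1+5.7+6.1 = 18.9
Cheapest is 509 → 536 → 548 → 541 at 18.9 m.

18.9 m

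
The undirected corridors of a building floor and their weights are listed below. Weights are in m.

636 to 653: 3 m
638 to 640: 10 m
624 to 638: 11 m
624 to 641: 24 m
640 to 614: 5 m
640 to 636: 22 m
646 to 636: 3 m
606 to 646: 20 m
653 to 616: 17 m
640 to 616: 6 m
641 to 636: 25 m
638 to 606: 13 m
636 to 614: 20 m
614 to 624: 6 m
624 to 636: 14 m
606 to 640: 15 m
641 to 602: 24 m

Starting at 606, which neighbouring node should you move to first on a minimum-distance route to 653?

Candidate routes:
606 - 646 - 636 - 653: 20+3+3 = 26
606 - 640 - 616 - 653: 15+6+17 = 38
606 - 640 - 636 - 653: 15+22+3 = 40
The minimum is 26 m via 606 - 646 - 636 - 653.
So from 606 the first move is to 646.

646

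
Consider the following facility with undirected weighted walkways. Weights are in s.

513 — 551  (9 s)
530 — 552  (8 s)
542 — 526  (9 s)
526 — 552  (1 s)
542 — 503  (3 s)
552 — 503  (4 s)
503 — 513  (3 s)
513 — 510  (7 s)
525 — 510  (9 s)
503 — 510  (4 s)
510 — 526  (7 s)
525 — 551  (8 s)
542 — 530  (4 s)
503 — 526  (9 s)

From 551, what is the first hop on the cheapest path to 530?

Enumerating some paths:
551–513–503–552–530: 9+3+4+8 = 24
551–513–503–542–530: 9+3+3+4 = 19
Cheapest is 551–513–503–542–530 at 19 s.
So from 551 the first move is to 513.

513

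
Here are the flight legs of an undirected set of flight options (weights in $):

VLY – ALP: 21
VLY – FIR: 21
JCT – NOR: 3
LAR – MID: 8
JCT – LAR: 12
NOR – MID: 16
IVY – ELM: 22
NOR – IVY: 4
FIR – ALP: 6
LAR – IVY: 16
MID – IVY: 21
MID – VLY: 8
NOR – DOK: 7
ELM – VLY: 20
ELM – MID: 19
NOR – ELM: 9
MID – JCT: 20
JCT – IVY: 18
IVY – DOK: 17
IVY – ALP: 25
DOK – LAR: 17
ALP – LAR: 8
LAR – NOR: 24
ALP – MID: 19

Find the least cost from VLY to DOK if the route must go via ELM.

$36

Shortest VLY→ELM: VLY → ELM = 20
Shortest ELM→DOK: ELM → NOR → DOK = 16
Total via ELM: 20 + 16 = $36.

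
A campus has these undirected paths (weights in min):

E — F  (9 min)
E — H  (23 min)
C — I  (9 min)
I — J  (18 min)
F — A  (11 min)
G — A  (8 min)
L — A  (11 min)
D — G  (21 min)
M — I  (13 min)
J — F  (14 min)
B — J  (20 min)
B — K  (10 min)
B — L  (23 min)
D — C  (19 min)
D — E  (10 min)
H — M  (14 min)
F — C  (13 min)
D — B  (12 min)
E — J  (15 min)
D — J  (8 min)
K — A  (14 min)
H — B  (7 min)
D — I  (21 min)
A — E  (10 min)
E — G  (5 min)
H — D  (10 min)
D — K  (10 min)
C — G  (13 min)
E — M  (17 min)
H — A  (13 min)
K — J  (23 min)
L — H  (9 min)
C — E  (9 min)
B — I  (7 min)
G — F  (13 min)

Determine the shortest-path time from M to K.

30 min

Settle nodes by increasing distance from M:
M: 0
I: 13  (via M)
H: 14  (via M)
E: 17  (via M)
B: 20  (via I)
C: 22  (via I)
G: 22  (via E)
L: 23  (via H)
D: 24  (via H)
F: 26  (via E)
A: 27  (via H)
K: 30  (via B)
Shortest route: M → I → B → K = 30 min.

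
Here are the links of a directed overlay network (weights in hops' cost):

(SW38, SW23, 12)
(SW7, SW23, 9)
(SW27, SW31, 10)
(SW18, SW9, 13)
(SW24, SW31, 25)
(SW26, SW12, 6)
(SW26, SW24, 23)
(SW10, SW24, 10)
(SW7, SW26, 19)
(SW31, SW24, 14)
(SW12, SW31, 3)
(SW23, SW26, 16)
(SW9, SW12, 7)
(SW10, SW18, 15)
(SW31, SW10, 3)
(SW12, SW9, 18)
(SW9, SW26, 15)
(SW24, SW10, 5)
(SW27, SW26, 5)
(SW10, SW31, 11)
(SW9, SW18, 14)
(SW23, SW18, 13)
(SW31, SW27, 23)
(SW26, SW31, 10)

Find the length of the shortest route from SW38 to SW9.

38 hops' cost

Settle nodes by increasing distance from SW38:
SW38: 0
SW23: 12  (via SW38)
SW18: 25  (via SW23)
SW26: 28  (via SW23)
SW12: 34  (via SW26)
SW31: 37  (via SW12)
SW9: 38  (via SW18)
Shortest route: SW38 → SW23 → SW18 → SW9 = 38 hops' cost.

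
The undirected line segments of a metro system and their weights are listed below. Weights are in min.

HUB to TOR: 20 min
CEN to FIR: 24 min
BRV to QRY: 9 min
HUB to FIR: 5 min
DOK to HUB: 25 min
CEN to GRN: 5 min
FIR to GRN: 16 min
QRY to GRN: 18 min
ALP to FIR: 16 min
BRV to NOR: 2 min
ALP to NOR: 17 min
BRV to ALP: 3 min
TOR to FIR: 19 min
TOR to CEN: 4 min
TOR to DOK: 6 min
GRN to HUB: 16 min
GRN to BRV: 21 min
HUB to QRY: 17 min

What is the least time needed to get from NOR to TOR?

32 min

Candidate routes:
NOR–BRV–ALP–FIR–TOR: 2+3+16+19 = 40
NOR–BRV–GRN–CEN–TOR: 2+21+5+4 = 32
NOR–BRV–QRY–GRN–CEN–TOR: 2+9+18+5+4 = 38
Cheapest is NOR–BRV–GRN–CEN–TOR at 32 min.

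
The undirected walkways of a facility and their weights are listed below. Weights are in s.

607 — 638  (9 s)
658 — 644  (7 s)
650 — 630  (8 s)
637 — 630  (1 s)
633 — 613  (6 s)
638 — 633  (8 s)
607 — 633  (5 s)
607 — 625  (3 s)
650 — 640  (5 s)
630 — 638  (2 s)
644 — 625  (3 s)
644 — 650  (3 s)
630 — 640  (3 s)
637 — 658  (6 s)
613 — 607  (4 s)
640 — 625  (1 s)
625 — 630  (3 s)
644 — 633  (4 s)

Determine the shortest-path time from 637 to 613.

Shortest distances from 637:
637: 0
630: 1  (via 637)
638: 3  (via 630)
640: 4  (via 630)
625: 4  (via 630)
658: 6  (via 637)
644: 7  (via 625)
607: 7  (via 625)
650: 9  (via 630)
633: 11  (via 638)
613: 11  (via 607)
Shortest route: 637 → 630 → 625 → 607 → 613 = 11 s.

11 s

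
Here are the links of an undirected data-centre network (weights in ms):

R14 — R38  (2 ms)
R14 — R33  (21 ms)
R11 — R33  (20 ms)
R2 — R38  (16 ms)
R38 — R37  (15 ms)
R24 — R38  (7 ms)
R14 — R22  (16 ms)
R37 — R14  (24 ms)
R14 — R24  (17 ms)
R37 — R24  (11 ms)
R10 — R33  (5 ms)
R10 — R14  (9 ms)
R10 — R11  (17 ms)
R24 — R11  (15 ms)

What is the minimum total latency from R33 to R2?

32 ms

Settle nodes by increasing distance from R33:
R33: 0
R10: 5  (via R33)
R14: 14  (via R10)
R38: 16  (via R14)
R11: 20  (via R33)
R24: 23  (via R38)
R22: 30  (via R14)
R37: 31  (via R38)
R2: 32  (via R38)
Shortest route: R33–R10–R14–R38–R2 = 32 ms.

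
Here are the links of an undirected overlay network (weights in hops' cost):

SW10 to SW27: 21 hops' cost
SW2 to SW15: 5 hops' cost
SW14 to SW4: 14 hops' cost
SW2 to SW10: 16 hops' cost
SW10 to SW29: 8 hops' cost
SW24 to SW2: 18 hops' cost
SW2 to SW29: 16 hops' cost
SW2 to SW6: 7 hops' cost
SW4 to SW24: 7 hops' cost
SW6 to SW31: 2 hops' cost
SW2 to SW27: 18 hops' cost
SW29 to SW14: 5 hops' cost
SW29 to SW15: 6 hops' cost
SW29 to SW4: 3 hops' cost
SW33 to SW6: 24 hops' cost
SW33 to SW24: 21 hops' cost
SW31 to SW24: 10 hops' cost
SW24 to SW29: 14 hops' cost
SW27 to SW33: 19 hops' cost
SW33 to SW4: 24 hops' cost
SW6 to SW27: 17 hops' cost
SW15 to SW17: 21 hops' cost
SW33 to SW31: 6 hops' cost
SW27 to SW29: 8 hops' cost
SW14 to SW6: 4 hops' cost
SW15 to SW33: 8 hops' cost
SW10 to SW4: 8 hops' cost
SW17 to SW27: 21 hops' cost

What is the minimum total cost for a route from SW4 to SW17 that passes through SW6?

Shortest SW4→SW6: SW4–SW29–SW14–SW6 = 12
Best SW6 to SW17: SW6–SW2–SW15–SW17 costing 33
Total via SW6: 12 + 33 = 45 hops' cost.

45 hops' cost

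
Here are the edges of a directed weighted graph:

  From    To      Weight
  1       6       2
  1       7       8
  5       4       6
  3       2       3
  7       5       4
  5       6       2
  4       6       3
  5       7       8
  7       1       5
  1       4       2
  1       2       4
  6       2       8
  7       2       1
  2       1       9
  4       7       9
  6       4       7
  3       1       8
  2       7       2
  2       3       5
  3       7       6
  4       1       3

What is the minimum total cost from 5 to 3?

Candidate routes:
5 → 7 → 2 → 3: 8+1+5 = 14
5 → 4 → 1 → 2 → 3: 6+3+4+5 = 18
5 → 4 → 7 → 2 → 3: 6+9+1+5 = 21
5 → 6 → 2 → 3: 2+8+5 = 15
Cheapest is 5 → 7 → 2 → 3 at 14.

14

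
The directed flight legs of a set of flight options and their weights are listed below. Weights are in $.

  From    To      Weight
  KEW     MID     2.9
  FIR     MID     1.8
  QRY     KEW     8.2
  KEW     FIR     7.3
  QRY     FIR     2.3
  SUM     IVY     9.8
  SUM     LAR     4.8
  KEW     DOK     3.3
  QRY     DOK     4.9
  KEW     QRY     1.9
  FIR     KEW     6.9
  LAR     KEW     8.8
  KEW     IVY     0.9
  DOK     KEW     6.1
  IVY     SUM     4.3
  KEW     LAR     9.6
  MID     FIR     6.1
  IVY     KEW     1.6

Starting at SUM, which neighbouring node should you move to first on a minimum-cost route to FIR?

IVY

Compare a few routes:
SUM - IVY - KEW - FIR: 9.8+1.6+7.3 = 18.7
SUM - LAR - KEW - QRY - FIR: 4.8+8.8+1.9+2.3 = 17.8
SUM - IVY - KEW - MID - FIR: 9.8+1.6+2.9+6.1 = 20.4
SUM - IVY - KEW - QRY - FIR: 9.8+1.6+1.9+2.3 = 15.6
The minimum is $15.6 via SUM - IVY - KEW - QRY - FIR.
So from SUM the first move is to IVY.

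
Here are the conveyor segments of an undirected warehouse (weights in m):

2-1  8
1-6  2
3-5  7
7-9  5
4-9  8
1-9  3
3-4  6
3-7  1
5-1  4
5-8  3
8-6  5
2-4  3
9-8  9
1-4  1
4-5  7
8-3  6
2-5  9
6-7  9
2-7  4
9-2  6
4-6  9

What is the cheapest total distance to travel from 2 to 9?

Settle nodes by increasing distance from 2:
2: 0
4: 3  (via 2)
1: 4  (via 4)
7: 4  (via 2)
3: 5  (via 7)
6: 6  (via 1)
9: 6  (via 2)
Shortest route: 2–9 = 6 m.

6 m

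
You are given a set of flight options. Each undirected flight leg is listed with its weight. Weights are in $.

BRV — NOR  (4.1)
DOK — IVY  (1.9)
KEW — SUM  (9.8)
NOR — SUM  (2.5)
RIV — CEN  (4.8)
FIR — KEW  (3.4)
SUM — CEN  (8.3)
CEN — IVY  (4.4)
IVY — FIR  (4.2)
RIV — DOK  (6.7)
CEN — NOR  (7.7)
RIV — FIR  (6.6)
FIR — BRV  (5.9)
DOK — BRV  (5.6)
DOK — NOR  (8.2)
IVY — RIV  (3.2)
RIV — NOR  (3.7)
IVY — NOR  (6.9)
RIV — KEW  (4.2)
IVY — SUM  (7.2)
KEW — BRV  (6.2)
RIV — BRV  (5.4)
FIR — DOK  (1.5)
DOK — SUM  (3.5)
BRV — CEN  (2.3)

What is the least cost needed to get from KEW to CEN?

Running Dijkstra from KEW:
KEW: 0
FIR: 3.4  (via KEW)
RIV: 4.2  (via KEW)
DOK: 4.9  (via FIR)
BRV: 6.2  (via KEW)
IVY: 6.8  (via DOK)
NOR: 7.9  (via RIV)
SUM: 8.4  (via DOK)
CEN: 8.5  (via BRV)
Shortest route: KEW–BRV–CEN = $8.5.

$8.5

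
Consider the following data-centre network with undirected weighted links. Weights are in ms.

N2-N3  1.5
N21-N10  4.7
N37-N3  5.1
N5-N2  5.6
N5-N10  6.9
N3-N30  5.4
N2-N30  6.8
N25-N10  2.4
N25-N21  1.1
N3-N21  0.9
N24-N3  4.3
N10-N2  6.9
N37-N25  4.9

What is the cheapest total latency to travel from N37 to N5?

Running Dijkstra from N37:
N37: 0
N25: 4.9  (via N37)
N3: 5.1  (via N37)
N21: 6  (via N25)
N2: 6.6  (via N3)
N10: 7.3  (via N25)
N24: 9.4  (via N3)
N30: 10.5  (via N3)
N5: 12.2  (via N2)
Shortest route: N37–N3–N2–N5 = 12.2 ms.

12.2 ms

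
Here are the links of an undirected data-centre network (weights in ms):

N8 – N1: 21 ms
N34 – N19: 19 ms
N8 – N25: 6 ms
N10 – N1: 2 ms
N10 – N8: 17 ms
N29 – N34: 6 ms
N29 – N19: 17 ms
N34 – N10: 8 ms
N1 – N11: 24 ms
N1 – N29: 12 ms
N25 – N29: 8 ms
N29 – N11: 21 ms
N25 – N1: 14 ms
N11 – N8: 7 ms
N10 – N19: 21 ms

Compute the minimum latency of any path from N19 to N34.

19 ms

Running Dijkstra from N19:
N19: 0
N29: 17  (via N19)
N34: 19  (via N19)
Shortest route: N19–N34 = 19 ms.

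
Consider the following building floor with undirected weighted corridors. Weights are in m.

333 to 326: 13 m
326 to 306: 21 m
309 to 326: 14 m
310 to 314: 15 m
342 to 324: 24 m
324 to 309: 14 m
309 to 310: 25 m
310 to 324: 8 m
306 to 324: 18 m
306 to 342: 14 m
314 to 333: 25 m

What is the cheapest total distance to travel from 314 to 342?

47 m

Candidate routes:
314–310–324–342: 15+8+24 = 47
314–333–326–306–342: 25+13+21+14 = 73
314–310–324–306–342: 15+8+18+14 = 55
Cheapest is 314–310–324–342 at 47 m.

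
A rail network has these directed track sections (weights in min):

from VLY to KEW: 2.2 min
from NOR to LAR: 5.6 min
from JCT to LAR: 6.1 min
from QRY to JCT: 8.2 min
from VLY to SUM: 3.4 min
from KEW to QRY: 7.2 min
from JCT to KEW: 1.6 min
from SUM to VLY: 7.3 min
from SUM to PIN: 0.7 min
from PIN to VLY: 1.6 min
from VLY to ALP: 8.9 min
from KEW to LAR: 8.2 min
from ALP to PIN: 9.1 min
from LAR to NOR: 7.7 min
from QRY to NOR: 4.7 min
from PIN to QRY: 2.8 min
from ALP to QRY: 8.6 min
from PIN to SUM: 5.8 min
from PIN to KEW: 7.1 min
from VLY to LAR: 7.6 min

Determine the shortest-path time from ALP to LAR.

18.3 min

Running Dijkstra from ALP:
ALP: 0
QRY: 8.6  (via ALP)
PIN: 9.1  (via ALP)
VLY: 10.7  (via PIN)
KEW: 12.9  (via VLY)
NOR: 13.3  (via QRY)
SUM: 14.1  (via VLY)
JCT: 16.8  (via QRY)
LAR: 18.3  (via VLY)
Shortest route: ALP → PIN → VLY → LAR = 18.3 min.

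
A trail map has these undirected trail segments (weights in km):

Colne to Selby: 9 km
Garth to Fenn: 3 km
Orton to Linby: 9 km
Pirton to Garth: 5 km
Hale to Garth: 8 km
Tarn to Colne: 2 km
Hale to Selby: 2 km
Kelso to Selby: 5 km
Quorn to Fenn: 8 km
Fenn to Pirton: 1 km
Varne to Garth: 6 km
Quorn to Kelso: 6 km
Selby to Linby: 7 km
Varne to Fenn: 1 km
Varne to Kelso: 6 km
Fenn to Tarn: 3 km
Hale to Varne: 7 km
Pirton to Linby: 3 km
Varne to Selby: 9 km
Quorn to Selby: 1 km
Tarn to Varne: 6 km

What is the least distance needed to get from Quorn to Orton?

Shortest distances from Quorn:
Quorn: 0
Selby: 1  (via Quorn)
Hale: 3  (via Selby)
Kelso: 6  (via Quorn)
Fenn: 8  (via Quorn)
Linby: 8  (via Selby)
Pirton: 9  (via Fenn)
Varne: 9  (via Fenn)
Colne: 10  (via Selby)
Tarn: 11  (via Fenn)
Garth: 11  (via Hale)
Orton: 17  (via Linby)
Shortest route: Quorn–Selby–Linby–Orton = 17 km.

17 km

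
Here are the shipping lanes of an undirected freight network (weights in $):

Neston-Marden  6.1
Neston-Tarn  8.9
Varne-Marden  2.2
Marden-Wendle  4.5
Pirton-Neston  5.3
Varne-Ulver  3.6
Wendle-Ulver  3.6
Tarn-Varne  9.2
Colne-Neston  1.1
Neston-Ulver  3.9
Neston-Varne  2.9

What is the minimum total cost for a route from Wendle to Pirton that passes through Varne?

Shortest Wendle→Varne: Wendle → Marden → Varne = 6.7
Shortest Varne→Pirton: Varne → Neston → Pirton = 8.2
Total via Varne: 6.7 + 8.2 = $14.9.

$14.9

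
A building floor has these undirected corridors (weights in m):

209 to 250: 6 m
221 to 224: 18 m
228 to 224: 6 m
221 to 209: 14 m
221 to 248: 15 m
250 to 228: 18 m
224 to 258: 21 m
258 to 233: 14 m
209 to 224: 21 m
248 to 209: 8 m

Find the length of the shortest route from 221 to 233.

53 m

Compare a few routes:
221 - 209 - 224 - 258 - 233: 14+21+21+14 = 70
221 - 224 - 258 - 233: 18+21+14 = 53
Cheapest is 221 - 224 - 258 - 233 at 53 m.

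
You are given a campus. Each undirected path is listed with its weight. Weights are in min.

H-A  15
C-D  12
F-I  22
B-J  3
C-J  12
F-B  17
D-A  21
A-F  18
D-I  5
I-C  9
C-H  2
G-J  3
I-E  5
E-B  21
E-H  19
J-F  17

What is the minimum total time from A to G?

Settle nodes by increasing distance from A:
A: 0
H: 15  (via A)
C: 17  (via H)
F: 18  (via A)
D: 21  (via A)
I: 26  (via C)
J: 29  (via C)
E: 31  (via I)
B: 32  (via J)
G: 32  (via J)
Shortest route: A → H → C → J → G = 32 min.

32 min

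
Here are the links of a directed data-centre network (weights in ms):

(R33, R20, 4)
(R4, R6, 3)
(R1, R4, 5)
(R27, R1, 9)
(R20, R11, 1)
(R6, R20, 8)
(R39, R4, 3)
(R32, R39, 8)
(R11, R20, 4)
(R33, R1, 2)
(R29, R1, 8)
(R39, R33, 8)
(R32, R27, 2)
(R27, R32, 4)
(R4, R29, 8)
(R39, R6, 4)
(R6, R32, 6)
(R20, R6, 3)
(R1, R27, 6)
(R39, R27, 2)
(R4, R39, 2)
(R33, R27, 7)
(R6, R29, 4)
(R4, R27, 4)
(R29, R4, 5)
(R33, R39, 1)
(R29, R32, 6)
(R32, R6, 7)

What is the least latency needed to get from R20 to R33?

22 ms

Compare a few routes:
R20–R6–R32–R39–R33: 3+6+8+8 = 25
R20–R6–R29–R4–R39–R33: 3+4+5+2+8 = 22
The minimum is 22 ms via R20–R6–R29–R4–R39–R33.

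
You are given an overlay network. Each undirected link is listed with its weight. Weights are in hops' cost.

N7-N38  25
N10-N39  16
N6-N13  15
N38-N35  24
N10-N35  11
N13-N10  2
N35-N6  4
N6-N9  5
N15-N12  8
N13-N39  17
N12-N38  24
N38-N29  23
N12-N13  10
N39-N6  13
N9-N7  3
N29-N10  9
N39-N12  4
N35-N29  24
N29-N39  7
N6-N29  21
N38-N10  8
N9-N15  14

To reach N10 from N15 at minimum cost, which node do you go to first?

N12

Candidate routes:
N15–N12–N39–N13–N10: 8+4+17+2 = 31
N15–N12–N13–N10: 8+10+2 = 20
N15–N12–N39–N29–N10: 8+4+7+9 = 28
N15–N12–N39–N10: 8+4+16 = 28
Cheapest is N15–N12–N13–N10 at 20 hops' cost.
So from N15 the first move is to N12.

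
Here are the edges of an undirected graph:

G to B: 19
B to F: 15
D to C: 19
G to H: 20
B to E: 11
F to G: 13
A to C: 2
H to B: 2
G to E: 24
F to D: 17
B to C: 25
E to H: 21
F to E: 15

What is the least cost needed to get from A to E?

Shortest distances from A:
A: 0
C: 2  (via A)
D: 21  (via C)
B: 27  (via C)
H: 29  (via B)
E: 38  (via B)
Shortest route: A → C → B → E = 38.

38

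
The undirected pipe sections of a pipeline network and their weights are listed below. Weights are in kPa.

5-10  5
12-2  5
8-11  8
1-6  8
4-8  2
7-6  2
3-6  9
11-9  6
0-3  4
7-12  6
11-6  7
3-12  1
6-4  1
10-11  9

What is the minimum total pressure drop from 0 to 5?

34 kPa

Enumerating some paths:
0 → 3 → 6 → 11 → 10 → 5: 4+9+7+9+5 = 34
0 → 3 → 12 → 7 → 6 → 4 → 8 → 11 → 10 → 5: 4+1+6+2+1+2+8+9+5 = 38
Cheapest is 0 → 3 → 6 → 11 → 10 → 5 at 34 kPa.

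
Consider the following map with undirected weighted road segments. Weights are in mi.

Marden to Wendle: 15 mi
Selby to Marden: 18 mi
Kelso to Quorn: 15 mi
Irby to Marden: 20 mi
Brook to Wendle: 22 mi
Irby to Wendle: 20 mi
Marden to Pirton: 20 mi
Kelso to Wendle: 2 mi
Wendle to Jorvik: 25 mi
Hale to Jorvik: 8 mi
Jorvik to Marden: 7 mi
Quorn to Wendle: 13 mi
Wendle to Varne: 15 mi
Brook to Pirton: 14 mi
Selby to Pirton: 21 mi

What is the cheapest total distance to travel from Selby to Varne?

48 mi

Enumerating some paths:
Selby → Marden → Wendle → Varne: 18+15+15 = 48
Selby → Marden → Jorvik → Wendle → Varne: 18+7+25+15 = 65
Cheapest is Selby → Marden → Wendle → Varne at 48 mi.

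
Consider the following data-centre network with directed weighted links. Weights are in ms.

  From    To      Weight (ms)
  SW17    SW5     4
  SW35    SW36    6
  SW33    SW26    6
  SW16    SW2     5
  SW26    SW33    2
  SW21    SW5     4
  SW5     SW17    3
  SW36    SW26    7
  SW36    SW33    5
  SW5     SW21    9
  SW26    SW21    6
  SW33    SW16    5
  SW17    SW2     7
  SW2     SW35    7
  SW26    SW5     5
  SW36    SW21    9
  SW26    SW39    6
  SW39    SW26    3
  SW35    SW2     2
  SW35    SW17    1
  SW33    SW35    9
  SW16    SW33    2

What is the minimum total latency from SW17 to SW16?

30 ms

Shortest distances from SW17:
SW17: 0
SW5: 4  (via SW17)
SW2: 7  (via SW17)
SW21: 13  (via SW5)
SW35: 14  (via SW2)
SW36: 20  (via SW35)
SW33: 25  (via SW36)
SW26: 27  (via SW36)
SW16: 30  (via SW33)
Shortest route: SW17 → SW2 → SW35 → SW36 → SW33 → SW16 = 30 ms.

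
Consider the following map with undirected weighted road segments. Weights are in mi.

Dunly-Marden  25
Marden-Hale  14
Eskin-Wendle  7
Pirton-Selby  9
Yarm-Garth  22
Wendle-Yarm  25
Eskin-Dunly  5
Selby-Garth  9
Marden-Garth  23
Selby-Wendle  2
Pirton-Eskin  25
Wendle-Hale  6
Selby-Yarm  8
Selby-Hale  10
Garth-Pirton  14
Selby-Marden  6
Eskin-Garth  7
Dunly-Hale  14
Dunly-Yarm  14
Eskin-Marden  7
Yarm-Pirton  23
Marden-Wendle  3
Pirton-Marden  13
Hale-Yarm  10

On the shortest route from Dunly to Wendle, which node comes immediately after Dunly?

Eskin

Enumerating some paths:
Dunly → Eskin → Marden → Wendle: 5+7+3 = 15
Dunly → Eskin → Wendle: 5+7 = 12
The minimum is 12 mi via Dunly → Eskin → Wendle.
So from Dunly the first move is to Eskin.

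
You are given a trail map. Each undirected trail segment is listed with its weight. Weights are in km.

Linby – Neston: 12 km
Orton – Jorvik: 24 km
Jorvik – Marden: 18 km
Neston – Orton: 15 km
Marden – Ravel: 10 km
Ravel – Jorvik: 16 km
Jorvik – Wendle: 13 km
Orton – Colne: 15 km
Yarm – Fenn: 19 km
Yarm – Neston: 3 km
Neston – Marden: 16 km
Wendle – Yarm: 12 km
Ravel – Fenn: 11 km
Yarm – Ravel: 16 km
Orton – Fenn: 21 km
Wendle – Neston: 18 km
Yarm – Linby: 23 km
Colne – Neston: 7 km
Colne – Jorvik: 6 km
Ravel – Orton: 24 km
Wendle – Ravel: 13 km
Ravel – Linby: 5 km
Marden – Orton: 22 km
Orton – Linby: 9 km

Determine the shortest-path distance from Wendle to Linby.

Enumerating some paths:
Wendle → Ravel → Linby: 13+5 = 18
Wendle → Yarm → Neston → Linby: 12+3+12 = 27
Wendle → Neston → Linby: 18+12 = 30
Wendle → Yarm → Ravel → Linby: 12+16+5 = 33
Cheapest is Wendle → Ravel → Linby at 18 km.

18 km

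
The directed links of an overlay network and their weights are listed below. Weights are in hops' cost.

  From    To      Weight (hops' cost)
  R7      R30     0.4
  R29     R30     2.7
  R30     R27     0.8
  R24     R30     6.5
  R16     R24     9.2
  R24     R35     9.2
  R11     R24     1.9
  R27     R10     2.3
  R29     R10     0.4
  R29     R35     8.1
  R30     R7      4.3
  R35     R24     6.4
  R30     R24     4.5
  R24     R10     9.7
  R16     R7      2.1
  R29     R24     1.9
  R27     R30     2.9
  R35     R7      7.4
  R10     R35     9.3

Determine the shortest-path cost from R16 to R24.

Running Dijkstra from R16:
R16: 0
R7: 2.1  (via R16)
R30: 2.5  (via R7)
R27: 3.3  (via R30)
R10: 5.6  (via R27)
R24: 7  (via R30)
Shortest route: R16–R7–R30–R24 = 7 hops' cost.

7 hops' cost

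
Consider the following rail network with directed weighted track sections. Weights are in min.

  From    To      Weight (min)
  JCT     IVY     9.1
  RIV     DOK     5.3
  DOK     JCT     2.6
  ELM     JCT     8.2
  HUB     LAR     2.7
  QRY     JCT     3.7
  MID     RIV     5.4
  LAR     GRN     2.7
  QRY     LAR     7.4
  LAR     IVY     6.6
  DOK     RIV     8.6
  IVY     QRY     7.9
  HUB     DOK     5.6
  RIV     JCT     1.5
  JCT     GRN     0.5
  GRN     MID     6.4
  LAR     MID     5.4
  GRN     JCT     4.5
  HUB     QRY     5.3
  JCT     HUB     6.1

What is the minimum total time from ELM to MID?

15.1 min

Candidate routes:
ELM - JCT - GRN - MID: 8.2+0.5+6.4 = 15.1
ELM - JCT - HUB - LAR - GRN - MID: 8.2+6.1+2.7+2.7+6.4 = 26.1
ELM - JCT - HUB - LAR - MID: 8.2+6.1+2.7+5.4 = 22.4
Cheapest is ELM - JCT - GRN - MID at 15.1 min.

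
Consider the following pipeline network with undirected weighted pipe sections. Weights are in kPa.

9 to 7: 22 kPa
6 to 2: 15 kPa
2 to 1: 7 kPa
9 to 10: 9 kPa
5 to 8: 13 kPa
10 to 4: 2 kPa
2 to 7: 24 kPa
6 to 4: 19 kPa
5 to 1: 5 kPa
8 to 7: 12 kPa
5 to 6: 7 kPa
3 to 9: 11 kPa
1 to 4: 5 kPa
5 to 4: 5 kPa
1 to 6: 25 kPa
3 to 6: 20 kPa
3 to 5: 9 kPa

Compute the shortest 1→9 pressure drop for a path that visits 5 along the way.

21 kPa

Shortest 1→5: 1 → 5 = 5
Shortest 5→9: 5 → 4 → 10 → 9 = 16
Total via 5: 5 + 16 = 21 kPa.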